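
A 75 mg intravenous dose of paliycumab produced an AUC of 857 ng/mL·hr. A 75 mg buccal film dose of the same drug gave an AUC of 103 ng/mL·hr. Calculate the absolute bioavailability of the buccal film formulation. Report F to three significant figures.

F = 0.120

F = (AUC_ev / D_ev) / (AUC_iv / D_iv)
  = (103/75) / (857/75)
  = 1.37333 / 11.4267 = 0.1202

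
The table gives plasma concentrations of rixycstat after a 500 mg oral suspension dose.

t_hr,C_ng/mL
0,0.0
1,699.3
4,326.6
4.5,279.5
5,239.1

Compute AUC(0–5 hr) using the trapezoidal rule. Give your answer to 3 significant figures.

Trapezoidal AUC_0→5:
  [0→1]: (0.0+699.3)/2 × 1 = 349.65
  [1→4]: (699.3+326.6)/2 × 3 = 1538.85
  [4→4.5]: (326.6+279.5)/2 × 0.5 = 151.525
  [4.5→5]: (279.5+239.1)/2 × 0.5 = 129.65
  Sum = 2169.675 ng/mL·hr

AUC = 2170 ng/mL·hr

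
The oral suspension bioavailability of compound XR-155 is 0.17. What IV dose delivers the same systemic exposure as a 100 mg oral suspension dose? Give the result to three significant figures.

D_iv = 17.0 mg

Systemic exposure from an extravascular dose = F × D_ev, so the equivalent IV dose is F × D_ev.
D_iv = F × D_ev = 0.17 × 100 = 17 mg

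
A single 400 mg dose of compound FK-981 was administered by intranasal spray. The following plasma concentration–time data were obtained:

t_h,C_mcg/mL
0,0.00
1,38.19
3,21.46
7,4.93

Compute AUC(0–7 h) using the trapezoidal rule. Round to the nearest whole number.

AUC = 132 mcg/mL·h

Trapezoidal AUC_0→7:
  [0→1]: (0.00+38.19)/2 × 1 = 19.095
  [1→3]: (38.19+21.46)/2 × 2 = 59.65
  [3→7]: (21.46+4.93)/2 × 4 = 52.78
  Sum = 131.525 mcg/mL·h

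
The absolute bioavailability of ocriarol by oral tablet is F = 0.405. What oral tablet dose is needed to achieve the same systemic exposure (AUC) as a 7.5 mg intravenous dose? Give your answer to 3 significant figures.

D_oral = 18.5 mg

For equal systemic exposure: F × D_ev = D_iv
D_ev = D_iv / F = 7.5 / 0.405 = 18.5185 mg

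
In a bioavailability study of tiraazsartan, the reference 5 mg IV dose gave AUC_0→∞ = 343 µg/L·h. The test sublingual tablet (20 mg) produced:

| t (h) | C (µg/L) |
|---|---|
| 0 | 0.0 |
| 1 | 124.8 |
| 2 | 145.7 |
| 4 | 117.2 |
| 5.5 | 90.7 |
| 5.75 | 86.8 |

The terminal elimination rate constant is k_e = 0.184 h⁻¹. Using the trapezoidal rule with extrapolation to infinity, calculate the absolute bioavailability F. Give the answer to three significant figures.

Trapezoidal AUC_0→5.75 (sublingual tablet):
  [0→1]: (0.0+124.8)/2 × 1 = 62.4
  [1→2]: (124.8+145.7)/2 × 1 = 135.25
  [2→4]: (145.7+117.2)/2 × 2 = 262.9
  [4→5.5]: (117.2+90.7)/2 × 1.5 = 155.925
  [5.5→5.75]: (90.7+86.8)/2 × 0.25 = 22.1875
  Sum = 638.6625 µg/L·h
Tail: C_last/k_e = 86.8/0.184 = 471.739
AUC_0→∞ (sublingual tablet) = 638.6625 + 471.739 = 1110.4015 µg/L·h
F = (AUC_ev/D_ev)/(AUC_iv/D_iv) = (1110.4015/20)/(343/5) = 55.520075/68.6 = 0.8093

F = 0.809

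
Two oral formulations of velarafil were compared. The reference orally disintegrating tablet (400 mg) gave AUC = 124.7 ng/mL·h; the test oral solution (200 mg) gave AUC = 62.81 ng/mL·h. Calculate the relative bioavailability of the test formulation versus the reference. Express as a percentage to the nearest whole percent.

F_rel = 101%

F_rel = (AUC_test/D_test) / (AUC_ref/D_ref)
      = (62.81/200) / (124.7/400)
      = 0.31405 / 0.31175 = 1.0074 = 100.74%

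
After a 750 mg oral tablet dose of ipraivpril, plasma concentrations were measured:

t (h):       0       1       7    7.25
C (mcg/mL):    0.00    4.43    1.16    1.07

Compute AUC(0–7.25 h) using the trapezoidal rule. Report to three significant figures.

Trapezoidal AUC_0→7.25:
  [0→1]: (0.00+4.43)/2 × 1 = 2.215
  [1→7]: (4.43+1.16)/2 × 6 = 16.77
  [7→7.25]: (1.16+1.07)/2 × 0.25 = 0.27875
  Sum = 19.26375 mcg/mL·h

AUC = 19.3 mcg/mL·h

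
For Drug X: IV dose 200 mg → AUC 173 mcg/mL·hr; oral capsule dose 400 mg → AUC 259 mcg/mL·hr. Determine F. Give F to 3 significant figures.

F = 0.749

F = (AUC_ev / D_ev) / (AUC_iv / D_iv)
  = (259/400) / (173/200)
  = 0.6475 / 0.865 = 0.7486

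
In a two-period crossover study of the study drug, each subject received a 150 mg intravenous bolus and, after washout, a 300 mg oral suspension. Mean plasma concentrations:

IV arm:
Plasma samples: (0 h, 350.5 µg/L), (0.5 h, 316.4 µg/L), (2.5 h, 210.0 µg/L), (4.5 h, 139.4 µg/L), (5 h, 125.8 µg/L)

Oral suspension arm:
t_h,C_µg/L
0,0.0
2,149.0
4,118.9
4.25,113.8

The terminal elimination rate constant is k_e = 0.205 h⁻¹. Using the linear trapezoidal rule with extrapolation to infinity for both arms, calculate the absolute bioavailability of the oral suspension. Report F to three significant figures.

Trapezoidal AUC_0→5 (IV):
  [0→0.5]: (350.5+316.4)/2 × 0.5 = 166.725
  [0.5→2.5]: (316.4+210.0)/2 × 2 = 526.4
  [2.5→4.5]: (210.0+139.4)/2 × 2 = 349.4
  [4.5→5]: (139.4+125.8)/2 × 0.5 = 66.3
  Sum = 1108.825 µg/L·h
IV tail: 125.8/0.205 = 613.659; AUC_iv,0→∞ = 1108.825 + 613.659 = 1722.484 µg/L·h
Trapezoidal AUC_0→4.25 (oral suspension):
  [0→2]: (0.0+149.0)/2 × 2 = 149.0
  [2→4]: (149.0+118.9)/2 × 2 = 267.9
  [4→4.25]: (118.9+113.8)/2 × 0.25 = 29.0875
  Sum = 445.9875 µg/L·h
oral suspension tail: 113.8/0.205 = 555.122; AUC_ev,0→∞ = 445.9875 + 555.122 = 1001.1095 µg/L·h
F = (AUC_ev/D_ev)/(AUC_iv/D_iv) = (1001.1095/300)/(1722.484/150) = 3.33703/11.4832 = 0.2906

F = 0.291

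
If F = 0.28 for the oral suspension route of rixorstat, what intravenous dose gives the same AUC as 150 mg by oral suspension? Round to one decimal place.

D_iv = 42.0 mg

Systemic exposure from an extravascular dose = F × D_ev, so the equivalent IV dose is F × D_ev.
D_iv = F × D_ev = 0.28 × 150 = 42 mg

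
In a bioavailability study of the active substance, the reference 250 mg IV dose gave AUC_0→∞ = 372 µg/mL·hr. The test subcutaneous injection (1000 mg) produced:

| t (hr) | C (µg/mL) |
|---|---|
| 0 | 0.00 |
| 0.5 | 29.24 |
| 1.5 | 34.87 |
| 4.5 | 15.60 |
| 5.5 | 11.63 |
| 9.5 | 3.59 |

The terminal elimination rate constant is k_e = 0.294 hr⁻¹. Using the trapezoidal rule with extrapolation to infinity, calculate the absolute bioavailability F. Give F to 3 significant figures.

Trapezoidal AUC_0→9.5 (subcutaneous injection):
  [0→0.5]: (0.00+29.24)/2 × 0.5 = 7.31
  [0.5→1.5]: (29.24+34.87)/2 × 1 = 32.055
  [1.5→4.5]: (34.87+15.60)/2 × 3 = 75.705
  [4.5→5.5]: (15.60+11.63)/2 × 1 = 13.615
  [5.5→9.5]: (11.63+3.59)/2 × 4 = 30.44
  Sum = 159.125 µg/mL·hr
Tail: C_last/k_e = 3.59/0.294 = 12.211
AUC_0→∞ (subcutaneous injection) = 159.125 + 12.211 = 171.336 µg/mL·hr
F = (AUC_ev/D_ev)/(AUC_iv/D_iv) = (171.336/1000)/(372/250) = 0.171336/1.488 = 0.1151

F = 0.115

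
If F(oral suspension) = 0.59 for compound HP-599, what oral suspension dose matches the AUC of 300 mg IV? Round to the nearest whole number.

For equal systemic exposure: F × D_ev = D_iv
D_ev = D_iv / F = 300 / 0.59 = 508.475 mg

D_oral = 508 mg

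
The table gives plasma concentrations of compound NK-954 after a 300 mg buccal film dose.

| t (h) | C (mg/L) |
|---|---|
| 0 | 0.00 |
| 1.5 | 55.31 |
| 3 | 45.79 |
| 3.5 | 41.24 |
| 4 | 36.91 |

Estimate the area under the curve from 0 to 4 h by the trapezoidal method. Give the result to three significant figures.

Trapezoidal AUC_0→4:
  [0→1.5]: (0.00+55.31)/2 × 1.5 = 41.4825
  [1.5→3]: (55.31+45.79)/2 × 1.5 = 75.825
  [3→3.5]: (45.79+41.24)/2 × 0.5 = 21.7575
  [3.5→4]: (41.24+36.91)/2 × 0.5 = 19.5375
  Sum = 158.6025 mg/L·h

AUC = 159 mg/L·h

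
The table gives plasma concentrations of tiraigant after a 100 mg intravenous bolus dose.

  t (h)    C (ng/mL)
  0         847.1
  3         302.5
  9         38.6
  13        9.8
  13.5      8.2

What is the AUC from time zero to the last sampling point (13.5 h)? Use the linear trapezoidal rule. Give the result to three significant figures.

AUC = 2850 ng/mL·h

Trapezoidal AUC_0→13.5:
  [0→3]: (847.1+302.5)/2 × 3 = 1724.4
  [3→9]: (302.5+38.6)/2 × 6 = 1023.3
  [9→13]: (38.6+9.8)/2 × 4 = 96.8
  [13→13.5]: (9.8+8.2)/2 × 0.5 = 4.5
  Sum = 2849.0 ng/mL·h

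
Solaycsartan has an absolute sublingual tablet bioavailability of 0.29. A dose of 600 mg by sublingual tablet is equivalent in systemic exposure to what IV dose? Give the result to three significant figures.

D_iv = 174 mg

Systemic exposure from an extravascular dose = F × D_ev, so the equivalent IV dose is F × D_ev.
D_iv = F × D_ev = 0.29 × 600 = 174 mg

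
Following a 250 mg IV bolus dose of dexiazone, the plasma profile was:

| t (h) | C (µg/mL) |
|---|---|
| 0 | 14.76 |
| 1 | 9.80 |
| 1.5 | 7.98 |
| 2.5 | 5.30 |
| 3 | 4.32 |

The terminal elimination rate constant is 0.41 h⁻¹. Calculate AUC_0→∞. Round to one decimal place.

AUC = 36.3 µg/mL·h

Trapezoidal AUC_0→3:
  [0→1]: (14.76+9.80)/2 × 1 = 12.28
  [1→1.5]: (9.80+7.98)/2 × 0.5 = 4.445
  [1.5→2.5]: (7.98+5.30)/2 × 1 = 6.64
  [2.5→3]: (5.30+4.32)/2 × 0.5 = 2.405
  Sum = 25.77 µg/mL·h
Extrapolated tail: C_last / k_e = 4.32 / 0.41 = 10.537
AUC_0→∞ = 25.77 + 10.537 = 36.307 µg/mL·h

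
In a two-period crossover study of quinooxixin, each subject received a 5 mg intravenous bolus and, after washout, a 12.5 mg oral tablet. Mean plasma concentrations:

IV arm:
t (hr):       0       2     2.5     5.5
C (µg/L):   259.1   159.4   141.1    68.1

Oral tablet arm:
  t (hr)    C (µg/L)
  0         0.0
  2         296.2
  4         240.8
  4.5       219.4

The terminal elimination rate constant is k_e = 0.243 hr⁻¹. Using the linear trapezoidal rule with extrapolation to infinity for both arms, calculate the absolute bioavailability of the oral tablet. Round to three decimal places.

Trapezoidal AUC_0→5.5 (IV):
  [0→2]: (259.1+159.4)/2 × 2 = 418.5
  [2→2.5]: (159.4+141.1)/2 × 0.5 = 75.125
  [2.5→5.5]: (141.1+68.1)/2 × 3 = 313.8
  Sum = 807.425 µg/L·hr
IV tail: 68.1/0.243 = 280.247; AUC_iv,0→∞ = 807.425 + 280.247 = 1087.672 µg/L·hr
Trapezoidal AUC_0→4.5 (oral tablet):
  [0→2]: (0.0+296.2)/2 × 2 = 296.2
  [2→4]: (296.2+240.8)/2 × 2 = 537.0
  [4→4.5]: (240.8+219.4)/2 × 0.5 = 115.05
  Sum = 948.25 µg/L·hr
oral tablet tail: 219.4/0.243 = 902.881; AUC_ev,0→∞ = 948.25 + 902.881 = 1851.131 µg/L·hr
F = (AUC_ev/D_ev)/(AUC_iv/D_iv) = (1851.131/12.5)/(1087.672/5) = 148.09048/217.5344 = 0.6808

F = 0.681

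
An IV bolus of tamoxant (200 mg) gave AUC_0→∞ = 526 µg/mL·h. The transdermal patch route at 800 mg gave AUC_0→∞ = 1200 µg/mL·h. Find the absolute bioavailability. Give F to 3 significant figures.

F = 0.570

F = (AUC_ev / D_ev) / (AUC_iv / D_iv)
  = (1200/800) / (526/200)
  = 1.5 / 2.63 = 0.5703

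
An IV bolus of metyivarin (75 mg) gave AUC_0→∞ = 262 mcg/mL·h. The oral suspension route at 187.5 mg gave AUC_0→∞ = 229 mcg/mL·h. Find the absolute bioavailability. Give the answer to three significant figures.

F = 0.350

F = (AUC_ev / D_ev) / (AUC_iv / D_iv)
  = (229/187.5) / (262/75)
  = 1.22133 / 3.49333 = 0.3496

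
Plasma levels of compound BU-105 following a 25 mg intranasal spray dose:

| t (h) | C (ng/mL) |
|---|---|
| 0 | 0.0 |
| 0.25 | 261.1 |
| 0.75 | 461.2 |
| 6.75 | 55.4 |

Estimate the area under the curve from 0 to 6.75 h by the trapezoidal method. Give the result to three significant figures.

Trapezoidal AUC_0→6.75:
  [0→0.25]: (0.0+261.1)/2 × 0.25 = 32.6375
  [0.25→0.75]: (261.1+461.2)/2 × 0.5 = 180.575
  [0.75→6.75]: (461.2+55.4)/2 × 6 = 1549.8
  Sum = 1763.0125 ng/mL·h

AUC = 1760 ng/mL·h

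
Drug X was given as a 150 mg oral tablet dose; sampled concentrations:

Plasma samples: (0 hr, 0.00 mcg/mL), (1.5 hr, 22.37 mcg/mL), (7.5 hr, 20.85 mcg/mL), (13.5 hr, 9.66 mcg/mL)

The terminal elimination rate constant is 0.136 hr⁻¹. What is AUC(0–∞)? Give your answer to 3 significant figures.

AUC = 309 mcg/mL·hr

Trapezoidal AUC_0→13.5:
  [0→1.5]: (0.00+22.37)/2 × 1.5 = 16.7775
  [1.5→7.5]: (22.37+20.85)/2 × 6 = 129.66
  [7.5→13.5]: (20.85+9.66)/2 × 6 = 91.53
  Sum = 237.9675 mcg/mL·hr
Extrapolated tail: C_last / k_e = 9.66 / 0.136 = 71.029
AUC_0→∞ = 237.9675 + 71.029 = 308.9965 mcg/mL·hr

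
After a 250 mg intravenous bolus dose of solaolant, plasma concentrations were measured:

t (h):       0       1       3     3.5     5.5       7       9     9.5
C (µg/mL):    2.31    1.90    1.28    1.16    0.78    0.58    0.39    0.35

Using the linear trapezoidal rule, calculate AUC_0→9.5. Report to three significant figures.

Trapezoidal AUC_0→9.5:
  [0→1]: (2.31+1.90)/2 × 1 = 2.105
  [1→3]: (1.90+1.28)/2 × 2 = 3.18
  [3→3.5]: (1.28+1.16)/2 × 0.5 = 0.61
  [3.5→5.5]: (1.16+0.78)/2 × 2 = 1.94
  [5.5→7]: (0.78+0.58)/2 × 1.5 = 1.02
  [7→9]: (0.58+0.39)/2 × 2 = 0.97
  [9→9.5]: (0.39+0.35)/2 × 0.5 = 0.185
  Sum = 10.01 µg/mL·h

AUC = 10.0 µg/mL·h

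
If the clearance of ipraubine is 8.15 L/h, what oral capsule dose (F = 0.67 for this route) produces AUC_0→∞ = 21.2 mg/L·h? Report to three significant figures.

Dose = CL × AUC_0→∞ / F
     = 8.15 × 21.2 / 0.67 = 257.881 mg

Dose = 258 mg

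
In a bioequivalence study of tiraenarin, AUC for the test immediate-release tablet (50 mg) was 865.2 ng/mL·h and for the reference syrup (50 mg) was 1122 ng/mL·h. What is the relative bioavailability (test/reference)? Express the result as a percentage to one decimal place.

F_rel = 77.1%

F_rel = (AUC_test/D_test) / (AUC_ref/D_ref)
      = (865.2/50) / (1122/50)
      = 17.304 / 22.44 = 0.7711 = 77.11%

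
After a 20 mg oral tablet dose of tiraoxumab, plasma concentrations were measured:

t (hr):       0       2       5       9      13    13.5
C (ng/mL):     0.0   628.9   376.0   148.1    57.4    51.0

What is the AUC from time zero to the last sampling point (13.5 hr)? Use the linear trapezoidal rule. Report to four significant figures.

AUC = 3623 ng/mL·hr

Trapezoidal AUC_0→13.5:
  [0→2]: (0.0+628.9)/2 × 2 = 628.9
  [2→5]: (628.9+376.0)/2 × 3 = 1507.35
  [5→9]: (376.0+148.1)/2 × 4 = 1048.2
  [9→13]: (148.1+57.4)/2 × 4 = 411.0
  [13→13.5]: (57.4+51.0)/2 × 0.5 = 27.1
  Sum = 3622.55 ng/mL·hr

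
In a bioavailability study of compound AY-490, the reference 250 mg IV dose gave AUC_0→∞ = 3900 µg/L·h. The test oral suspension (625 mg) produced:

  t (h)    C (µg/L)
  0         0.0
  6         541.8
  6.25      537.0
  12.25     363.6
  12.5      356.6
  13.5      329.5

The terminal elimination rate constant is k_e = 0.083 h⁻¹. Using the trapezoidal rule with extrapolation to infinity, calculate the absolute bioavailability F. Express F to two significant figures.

F = 0.91

Trapezoidal AUC_0→13.5 (oral suspension):
  [0→6]: (0.0+541.8)/2 × 6 = 1625.4
  [6→6.25]: (541.8+537.0)/2 × 0.25 = 134.85
  [6.25→12.25]: (537.0+363.6)/2 × 6 = 2701.8
  [12.25→12.5]: (363.6+356.6)/2 × 0.25 = 90.025
  [12.5→13.5]: (356.6+329.5)/2 × 1 = 343.05
  Sum = 4895.125 µg/L·h
Tail: C_last/k_e = 329.5/0.083 = 3969.880
AUC_0→∞ (oral suspension) = 4895.125 + 3969.880 = 8865.005 µg/L·h
F = (AUC_ev/D_ev)/(AUC_iv/D_iv) = (8865.005/625)/(3900/250) = 14.184008/15.6 = 0.9092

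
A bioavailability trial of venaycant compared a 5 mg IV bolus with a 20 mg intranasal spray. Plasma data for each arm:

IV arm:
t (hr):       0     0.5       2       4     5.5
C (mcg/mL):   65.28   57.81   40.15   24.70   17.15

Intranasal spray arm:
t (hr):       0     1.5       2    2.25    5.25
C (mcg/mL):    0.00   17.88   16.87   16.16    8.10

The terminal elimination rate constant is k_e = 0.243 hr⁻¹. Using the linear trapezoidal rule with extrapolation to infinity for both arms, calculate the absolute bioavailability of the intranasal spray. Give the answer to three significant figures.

F = 0.0885

Trapezoidal AUC_0→5.5 (IV):
  [0→0.5]: (65.28+57.81)/2 × 0.5 = 30.7725
  [0.5→2]: (57.81+40.15)/2 × 1.5 = 73.47
  [2→4]: (40.15+24.70)/2 × 2 = 64.85
  [4→5.5]: (24.70+17.15)/2 × 1.5 = 31.3875
  Sum = 200.48 mcg/mL·hr
IV tail: 17.15/0.243 = 70.576; AUC_iv,0→∞ = 200.48 + 70.576 = 271.056 mcg/mL·hr
Trapezoidal AUC_0→5.25 (intranasal spray):
  [0→1.5]: (0.00+17.88)/2 × 1.5 = 13.41
  [1.5→2]: (17.88+16.87)/2 × 0.5 = 8.6875
  [2→2.25]: (16.87+16.16)/2 × 0.25 = 4.12875
  [2.25→5.25]: (16.16+8.10)/2 × 3 = 36.39
  Sum = 62.61625 mcg/mL·hr
intranasal spray tail: 8.10/0.243 = 33.333; AUC_ev,0→∞ = 62.61625 + 33.333 = 95.94925 mcg/mL·hr
F = (AUC_ev/D_ev)/(AUC_iv/D_iv) = (95.94925/20)/(271.056/5) = 4.7974625/54.2112 = 0.0885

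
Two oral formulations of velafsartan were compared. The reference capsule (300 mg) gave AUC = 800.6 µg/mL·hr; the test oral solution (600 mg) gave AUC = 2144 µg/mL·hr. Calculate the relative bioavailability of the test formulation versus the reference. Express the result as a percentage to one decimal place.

F_rel = (AUC_test/D_test) / (AUC_ref/D_ref)
      = (2144/600) / (800.6/300)
      = 3.57333 / 2.66867 = 1.3390 = 133.90%

F_rel = 133.9%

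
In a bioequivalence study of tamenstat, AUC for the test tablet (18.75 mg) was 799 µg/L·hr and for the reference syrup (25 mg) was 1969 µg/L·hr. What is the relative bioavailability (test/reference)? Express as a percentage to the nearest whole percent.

F_rel = (AUC_test/D_test) / (AUC_ref/D_ref)
      = (799/18.75) / (1969/25)
      = 42.6133 / 78.76 = 0.5411 = 54.11%

F_rel = 54%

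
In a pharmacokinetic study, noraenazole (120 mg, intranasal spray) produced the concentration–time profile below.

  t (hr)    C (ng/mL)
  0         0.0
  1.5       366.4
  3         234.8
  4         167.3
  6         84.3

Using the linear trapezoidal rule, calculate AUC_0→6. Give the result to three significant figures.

Trapezoidal AUC_0→6:
  [0→1.5]: (0.0+366.4)/2 × 1.5 = 274.8
  [1.5→3]: (366.4+234.8)/2 × 1.5 = 450.9
  [3→4]: (234.8+167.3)/2 × 1 = 201.05
  [4→6]: (167.3+84.3)/2 × 2 = 251.6
  Sum = 1178.35 ng/mL·hr

AUC = 1180 ng/mL·hr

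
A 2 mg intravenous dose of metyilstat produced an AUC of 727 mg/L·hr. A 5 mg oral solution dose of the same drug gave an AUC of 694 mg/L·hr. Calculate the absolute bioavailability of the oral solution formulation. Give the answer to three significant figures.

F = 0.382

F = (AUC_ev / D_ev) / (AUC_iv / D_iv)
  = (694/5) / (727/2)
  = 138.8 / 363.5 = 0.3818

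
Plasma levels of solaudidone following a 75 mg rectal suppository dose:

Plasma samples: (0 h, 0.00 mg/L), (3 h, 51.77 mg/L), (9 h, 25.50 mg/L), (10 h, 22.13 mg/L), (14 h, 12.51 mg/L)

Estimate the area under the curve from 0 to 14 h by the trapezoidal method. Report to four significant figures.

AUC = 402.6 mg/L·h

Trapezoidal AUC_0→14:
  [0→3]: (0.00+51.77)/2 × 3 = 77.655
  [3→9]: (51.77+25.50)/2 × 6 = 231.81
  [9→10]: (25.50+22.13)/2 × 1 = 23.815
  [10→14]: (22.13+12.51)/2 × 4 = 69.28
  Sum = 402.56 mg/L·h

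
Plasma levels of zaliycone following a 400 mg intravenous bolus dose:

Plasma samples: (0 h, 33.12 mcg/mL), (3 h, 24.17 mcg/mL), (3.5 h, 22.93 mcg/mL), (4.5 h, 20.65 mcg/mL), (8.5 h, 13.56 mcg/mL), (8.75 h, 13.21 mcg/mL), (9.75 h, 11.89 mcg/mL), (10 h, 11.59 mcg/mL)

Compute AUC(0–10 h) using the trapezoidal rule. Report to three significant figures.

AUC = 207 mcg/mL·h

Trapezoidal AUC_0→10:
  [0→3]: (33.12+24.17)/2 × 3 = 85.935
  [3→3.5]: (24.17+22.93)/2 × 0.5 = 11.775
  [3.5→4.5]: (22.93+20.65)/2 × 1 = 21.79
  [4.5→8.5]: (20.65+13.56)/2 × 4 = 68.42
  [8.5→8.75]: (13.56+13.21)/2 × 0.25 = 3.34625
  [8.75→9.75]: (13.21+11.89)/2 × 1 = 12.55
  [9.75→10]: (11.89+11.59)/2 × 0.25 = 2.935
  Sum = 206.75125 mcg/mL·h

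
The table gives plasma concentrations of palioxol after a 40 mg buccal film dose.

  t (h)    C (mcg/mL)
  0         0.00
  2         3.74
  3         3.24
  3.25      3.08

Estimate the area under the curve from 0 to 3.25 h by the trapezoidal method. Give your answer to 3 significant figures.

Trapezoidal AUC_0→3.25:
  [0→2]: (0.00+3.74)/2 × 2 = 3.74
  [2→3]: (3.74+3.24)/2 × 1 = 3.49
  [3→3.25]: (3.24+3.08)/2 × 0.25 = 0.79
  Sum = 8.02 mcg/mL·h

AUC = 8.02 mcg/mL·h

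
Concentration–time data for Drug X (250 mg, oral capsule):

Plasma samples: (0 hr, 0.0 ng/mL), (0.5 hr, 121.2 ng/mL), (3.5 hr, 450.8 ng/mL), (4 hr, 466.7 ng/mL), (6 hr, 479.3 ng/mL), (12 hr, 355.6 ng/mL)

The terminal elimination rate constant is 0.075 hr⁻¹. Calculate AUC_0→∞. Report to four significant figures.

AUC = 9310 ng/mL·hr

Trapezoidal AUC_0→12:
  [0→0.5]: (0.0+121.2)/2 × 0.5 = 30.3
  [0.5→3.5]: (121.2+450.8)/2 × 3 = 858.0
  [3.5→4]: (450.8+466.7)/2 × 0.5 = 229.375
  [4→6]: (466.7+479.3)/2 × 2 = 946.0
  [6→12]: (479.3+355.6)/2 × 6 = 2504.7
  Sum = 4568.375 ng/mL·hr
Extrapolated tail: C_last / k_e = 355.6 / 0.075 = 4741.333
AUC_0→∞ = 4568.375 + 4741.333 = 9309.708 ng/mL·hr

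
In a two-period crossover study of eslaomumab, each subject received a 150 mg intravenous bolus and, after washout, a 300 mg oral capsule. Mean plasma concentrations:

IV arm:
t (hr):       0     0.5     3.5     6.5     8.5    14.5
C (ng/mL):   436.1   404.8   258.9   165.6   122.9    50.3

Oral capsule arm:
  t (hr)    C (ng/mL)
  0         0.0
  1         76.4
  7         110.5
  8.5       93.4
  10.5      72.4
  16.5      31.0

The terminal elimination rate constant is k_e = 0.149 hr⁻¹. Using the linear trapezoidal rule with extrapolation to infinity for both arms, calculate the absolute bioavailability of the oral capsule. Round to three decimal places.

Trapezoidal AUC_0→14.5 (IV):
  [0→0.5]: (436.1+404.8)/2 × 0.5 = 210.225
  [0.5→3.5]: (404.8+258.9)/2 × 3 = 995.55
  [3.5→6.5]: (258.9+165.6)/2 × 3 = 636.75
  [6.5→8.5]: (165.6+122.9)/2 × 2 = 288.5
  [8.5→14.5]: (122.9+50.3)/2 × 6 = 519.6
  Sum = 2650.625 ng/mL·hr
IV tail: 50.3/0.149 = 337.584; AUC_iv,0→∞ = 2650.625 + 337.584 = 2988.209 ng/mL·hr
Trapezoidal AUC_0→16.5 (oral capsule):
  [0→1]: (0.0+76.4)/2 × 1 = 38.2
  [1→7]: (76.4+110.5)/2 × 6 = 560.7
  [7→8.5]: (110.5+93.4)/2 × 1.5 = 152.925
  [8.5→10.5]: (93.4+72.4)/2 × 2 = 165.8
  [10.5→16.5]: (72.4+31.0)/2 × 6 = 310.2
  Sum = 1227.825 ng/mL·hr
oral capsule tail: 31.0/0.149 = 208.054; AUC_ev,0→∞ = 1227.825 + 208.054 = 1435.879 ng/mL·hr
F = (AUC_ev/D_ev)/(AUC_iv/D_iv) = (1435.879/300)/(2988.209/150) = 4.78626/19.9214 = 0.2403

F = 0.240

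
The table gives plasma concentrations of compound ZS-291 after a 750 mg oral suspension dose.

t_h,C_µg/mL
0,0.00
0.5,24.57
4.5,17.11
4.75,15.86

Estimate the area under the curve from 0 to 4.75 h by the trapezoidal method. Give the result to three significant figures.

Trapezoidal AUC_0→4.75:
  [0→0.5]: (0.00+24.57)/2 × 0.5 = 6.1425
  [0.5→4.5]: (24.57+17.11)/2 × 4 = 83.36
  [4.5→4.75]: (17.11+15.86)/2 × 0.25 = 4.12125
  Sum = 93.62375 µg/mL·h

AUC = 93.6 µg/mL·h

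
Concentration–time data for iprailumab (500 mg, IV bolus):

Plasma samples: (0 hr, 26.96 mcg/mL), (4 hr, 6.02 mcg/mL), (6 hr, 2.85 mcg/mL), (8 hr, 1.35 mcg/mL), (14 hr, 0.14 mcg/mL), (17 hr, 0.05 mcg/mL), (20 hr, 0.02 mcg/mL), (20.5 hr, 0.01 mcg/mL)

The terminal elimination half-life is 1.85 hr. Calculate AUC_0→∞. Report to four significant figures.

Trapezoidal AUC_0→20.5:
  [0→4]: (26.96+6.02)/2 × 4 = 65.96
  [4→6]: (6.02+2.85)/2 × 2 = 8.87
  [6→8]: (2.85+1.35)/2 × 2 = 4.2
  [8→14]: (1.35+0.14)/2 × 6 = 4.47
  [14→17]: (0.14+0.05)/2 × 3 = 0.285
  [17→20]: (0.05+0.02)/2 × 3 = 0.105
  [20→20.5]: (0.02+0.01)/2 × 0.5 = 0.0075
  Sum = 83.8975 mcg/mL·hr
k_e = ln2 / t½ = 0.693147 / 1.85 = 0.3747 hr^-1
Extrapolated tail: C_last / k_e = 0.01 / 0.3747 = 0.027
AUC_0→∞ = 83.8975 + 0.027 = 83.9245 mcg/mL·hr

AUC = 83.92 mcg/mL·hr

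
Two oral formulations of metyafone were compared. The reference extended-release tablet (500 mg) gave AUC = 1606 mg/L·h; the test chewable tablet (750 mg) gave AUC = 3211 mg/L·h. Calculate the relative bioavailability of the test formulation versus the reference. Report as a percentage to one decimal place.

F_rel = 133.3%

F_rel = (AUC_test/D_test) / (AUC_ref/D_ref)
      = (3211/750) / (1606/500)
      = 4.28133 / 3.212 = 1.3329 = 133.29%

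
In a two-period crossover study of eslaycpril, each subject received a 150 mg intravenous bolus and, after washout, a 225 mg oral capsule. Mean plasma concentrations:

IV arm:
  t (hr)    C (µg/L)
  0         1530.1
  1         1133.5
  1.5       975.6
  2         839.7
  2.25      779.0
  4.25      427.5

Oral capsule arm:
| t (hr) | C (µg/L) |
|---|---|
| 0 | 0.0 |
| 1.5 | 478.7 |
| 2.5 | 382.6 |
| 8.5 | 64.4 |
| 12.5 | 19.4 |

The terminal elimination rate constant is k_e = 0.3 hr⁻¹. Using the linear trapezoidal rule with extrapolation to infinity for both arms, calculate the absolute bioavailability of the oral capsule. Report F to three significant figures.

F = 0.306

Trapezoidal AUC_0→4.25 (IV):
  [0→1]: (1530.1+1133.5)/2 × 1 = 1331.8
  [1→1.5]: (1133.5+975.6)/2 × 0.5 = 527.275
  [1.5→2]: (975.6+839.7)/2 × 0.5 = 453.825
  [2→2.25]: (839.7+779.0)/2 × 0.25 = 202.3375
  [2.25→4.25]: (779.0+427.5)/2 × 2 = 1206.5
  Sum = 3721.7375 µg/L·hr
IV tail: 427.5/0.3 = 1425.000; AUC_iv,0→∞ = 3721.7375 + 1425.000 = 5146.7375 µg/L·hr
Trapezoidal AUC_0→12.5 (oral capsule):
  [0→1.5]: (0.0+478.7)/2 × 1.5 = 359.025
  [1.5→2.5]: (478.7+382.6)/2 × 1 = 430.65
  [2.5→8.5]: (382.6+64.4)/2 × 6 = 1341.0
  [8.5→12.5]: (64.4+19.4)/2 × 4 = 167.6
  Sum = 2298.275 µg/L·hr
oral capsule tail: 19.4/0.3 = 64.667; AUC_ev,0→∞ = 2298.275 + 64.667 = 2362.942 µg/L·hr
F = (AUC_ev/D_ev)/(AUC_iv/D_iv) = (2362.942/225)/(5146.7375/150) = 10.502/34.3116 = 0.3061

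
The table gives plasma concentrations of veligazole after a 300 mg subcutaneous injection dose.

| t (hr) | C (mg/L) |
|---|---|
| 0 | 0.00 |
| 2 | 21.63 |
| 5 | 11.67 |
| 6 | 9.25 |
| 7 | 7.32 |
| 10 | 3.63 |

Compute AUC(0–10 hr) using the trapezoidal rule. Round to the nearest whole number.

AUC = 107 mg/L·hr

Trapezoidal AUC_0→10:
  [0→2]: (0.00+21.63)/2 × 2 = 21.63
  [2→5]: (21.63+11.67)/2 × 3 = 49.95
  [5→6]: (11.67+9.25)/2 × 1 = 10.46
  [6→7]: (9.25+7.32)/2 × 1 = 8.285
  [7→10]: (7.32+3.63)/2 × 3 = 16.425
  Sum = 106.75 mg/L·hr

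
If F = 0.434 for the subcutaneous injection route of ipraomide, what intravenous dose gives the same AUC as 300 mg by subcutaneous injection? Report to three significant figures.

Systemic exposure from an extravascular dose = F × D_ev, so the equivalent IV dose is F × D_ev.
D_iv = F × D_ev = 0.434 × 300 = 130.2 mg

D_iv = 130 mg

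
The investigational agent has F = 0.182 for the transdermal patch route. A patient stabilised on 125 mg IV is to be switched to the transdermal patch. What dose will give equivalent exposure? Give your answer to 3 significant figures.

For equal systemic exposure: F × D_ev = D_iv
D_ev = D_iv / F = 125 / 0.182 = 686.813 mg

D_transdermal = 687 mg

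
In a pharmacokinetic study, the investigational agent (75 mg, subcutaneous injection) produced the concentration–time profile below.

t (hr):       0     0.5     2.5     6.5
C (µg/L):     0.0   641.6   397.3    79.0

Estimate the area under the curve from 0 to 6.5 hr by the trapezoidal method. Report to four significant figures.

Trapezoidal AUC_0→6.5:
  [0→0.5]: (0.0+641.6)/2 × 0.5 = 160.4
  [0.5→2.5]: (641.6+397.3)/2 × 2 = 1038.9
  [2.5→6.5]: (397.3+79.0)/2 × 4 = 952.6
  Sum = 2151.9 µg/L·hr

AUC = 2152 µg/L·hr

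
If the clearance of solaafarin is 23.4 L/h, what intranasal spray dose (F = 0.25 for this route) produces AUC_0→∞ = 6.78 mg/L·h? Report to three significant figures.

Dose = CL × AUC_0→∞ / F
     = 23.4 × 6.78 / 0.25 = 634.608 mg

Dose = 635 mg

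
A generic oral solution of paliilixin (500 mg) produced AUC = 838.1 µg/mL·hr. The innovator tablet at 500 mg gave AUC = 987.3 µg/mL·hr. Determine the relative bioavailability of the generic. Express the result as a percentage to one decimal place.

F_rel = 84.9%

F_rel = (AUC_test/D_test) / (AUC_ref/D_ref)
      = (838.1/500) / (987.3/500)
      = 1.6762 / 1.9746 = 0.8489 = 84.89%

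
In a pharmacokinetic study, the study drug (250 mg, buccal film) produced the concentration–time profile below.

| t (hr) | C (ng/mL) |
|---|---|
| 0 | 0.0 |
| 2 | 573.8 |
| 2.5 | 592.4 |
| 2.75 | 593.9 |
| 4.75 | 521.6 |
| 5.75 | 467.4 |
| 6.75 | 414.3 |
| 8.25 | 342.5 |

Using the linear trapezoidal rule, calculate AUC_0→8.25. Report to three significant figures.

Trapezoidal AUC_0→8.25:
  [0→2]: (0.0+573.8)/2 × 2 = 573.8
  [2→2.5]: (573.8+592.4)/2 × 0.5 = 291.55
  [2.5→2.75]: (592.4+593.9)/2 × 0.25 = 148.2875
  [2.75→4.75]: (593.9+521.6)/2 × 2 = 1115.5
  [4.75→5.75]: (521.6+467.4)/2 × 1 = 494.5
  [5.75→6.75]: (467.4+414.3)/2 × 1 = 440.85
  [6.75→8.25]: (414.3+342.5)/2 × 1.5 = 567.6
  Sum = 3632.0875 ng/mL·hr

AUC = 3630 ng/mL·hr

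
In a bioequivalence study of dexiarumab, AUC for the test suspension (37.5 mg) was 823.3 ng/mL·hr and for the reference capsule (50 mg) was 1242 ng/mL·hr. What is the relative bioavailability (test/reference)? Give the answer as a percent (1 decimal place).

F_rel = 88.4%

F_rel = (AUC_test/D_test) / (AUC_ref/D_ref)
      = (823.3/37.5) / (1242/50)
      = 21.9547 / 24.84 = 0.8838 = 88.38%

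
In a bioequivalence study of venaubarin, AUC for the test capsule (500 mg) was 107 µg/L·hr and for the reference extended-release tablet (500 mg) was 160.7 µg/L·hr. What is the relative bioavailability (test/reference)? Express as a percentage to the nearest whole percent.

F_rel = 67%

F_rel = (AUC_test/D_test) / (AUC_ref/D_ref)
      = (107/500) / (160.7/500)
      = 0.214 / 0.3214 = 0.6658 = 66.58%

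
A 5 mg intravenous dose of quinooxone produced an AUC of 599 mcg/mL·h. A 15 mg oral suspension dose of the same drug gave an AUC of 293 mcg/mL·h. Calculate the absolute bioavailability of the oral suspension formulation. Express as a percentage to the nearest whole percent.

F = 16%

F = (AUC_ev / D_ev) / (AUC_iv / D_iv)
  = (293/15) / (599/5)
  = 19.5333 / 119.8 = 0.1630
  = 16.30%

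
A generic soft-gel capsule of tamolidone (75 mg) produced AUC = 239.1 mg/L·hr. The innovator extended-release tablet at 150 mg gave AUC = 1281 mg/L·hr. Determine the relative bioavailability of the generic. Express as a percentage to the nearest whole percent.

F_rel = (AUC_test/D_test) / (AUC_ref/D_ref)
      = (239.1/75) / (1281/150)
      = 3.188 / 8.54 = 0.3733 = 37.33%

F_rel = 37%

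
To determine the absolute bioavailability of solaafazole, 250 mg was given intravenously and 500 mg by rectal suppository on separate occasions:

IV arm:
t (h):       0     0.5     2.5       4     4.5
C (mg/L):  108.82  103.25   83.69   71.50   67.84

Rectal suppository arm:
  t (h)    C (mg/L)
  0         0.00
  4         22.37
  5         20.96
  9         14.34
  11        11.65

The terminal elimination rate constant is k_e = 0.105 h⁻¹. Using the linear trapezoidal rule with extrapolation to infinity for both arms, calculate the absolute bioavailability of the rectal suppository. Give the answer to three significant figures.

Trapezoidal AUC_0→4.5 (IV):
  [0→0.5]: (108.82+103.25)/2 × 0.5 = 53.0175
  [0.5→2.5]: (103.25+83.69)/2 × 2 = 186.94
  [2.5→4]: (83.69+71.50)/2 × 1.5 = 116.3925
  [4→4.5]: (71.50+67.84)/2 × 0.5 = 34.835
  Sum = 391.185 mg/L·h
IV tail: 67.84/0.105 = 646.095; AUC_iv,0→∞ = 391.185 + 646.095 = 1037.28 mg/L·h
Trapezoidal AUC_0→11 (rectal suppository):
  [0→4]: (0.00+22.37)/2 × 4 = 44.74
  [4→5]: (22.37+20.96)/2 × 1 = 21.665
  [5→9]: (20.96+14.34)/2 × 4 = 70.6
  [9→11]: (14.34+11.65)/2 × 2 = 25.99
  Sum = 162.995 mg/L·h
rectal suppository tail: 11.65/0.105 = 110.952; AUC_ev,0→∞ = 162.995 + 110.952 = 273.947 mg/L·h
F = (AUC_ev/D_ev)/(AUC_iv/D_iv) = (273.947/500)/(1037.28/250) = 0.547894/4.14912 = 0.1321

F = 0.132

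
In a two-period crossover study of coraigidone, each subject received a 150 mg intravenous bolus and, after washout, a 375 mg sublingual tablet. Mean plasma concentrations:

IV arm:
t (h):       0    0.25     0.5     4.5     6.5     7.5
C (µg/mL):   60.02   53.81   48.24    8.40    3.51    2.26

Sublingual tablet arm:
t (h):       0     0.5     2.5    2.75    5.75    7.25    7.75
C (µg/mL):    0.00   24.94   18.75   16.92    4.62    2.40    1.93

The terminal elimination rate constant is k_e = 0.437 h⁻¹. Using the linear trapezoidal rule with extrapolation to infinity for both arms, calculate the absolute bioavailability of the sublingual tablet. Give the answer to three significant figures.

F = 0.243

Trapezoidal AUC_0→7.5 (IV):
  [0→0.25]: (60.02+53.81)/2 × 0.25 = 14.22875
  [0.25→0.5]: (53.81+48.24)/2 × 0.25 = 12.75625
  [0.5→4.5]: (48.24+8.40)/2 × 4 = 113.28
  [4.5→6.5]: (8.40+3.51)/2 × 2 = 11.91
  [6.5→7.5]: (3.51+2.26)/2 × 1 = 2.885
  Sum = 155.06 µg/mL·h
IV tail: 2.26/0.437 = 5.172; AUC_iv,0→∞ = 155.06 + 5.172 = 160.232 µg/mL·h
Trapezoidal AUC_0→7.75 (sublingual tablet):
  [0→0.5]: (0.00+24.94)/2 × 0.5 = 6.235
  [0.5→2.5]: (24.94+18.75)/2 × 2 = 43.69
  [2.5→2.75]: (18.75+16.92)/2 × 0.25 = 4.45875
  [2.75→5.75]: (16.92+4.62)/2 × 3 = 32.31
  [5.75→7.25]: (4.62+2.40)/2 × 1.5 = 5.265
  [7.25→7.75]: (2.40+1.93)/2 × 0.5 = 1.0825
  Sum = 93.04125 µg/mL·h
sublingual tablet tail: 1.93/0.437 = 4.416; AUC_ev,0→∞ = 93.04125 + 4.416 = 97.45725 µg/mL·h
F = (AUC_ev/D_ev)/(AUC_iv/D_iv) = (97.45725/375)/(160.232/150) = 0.259886/1.06821 = 0.2433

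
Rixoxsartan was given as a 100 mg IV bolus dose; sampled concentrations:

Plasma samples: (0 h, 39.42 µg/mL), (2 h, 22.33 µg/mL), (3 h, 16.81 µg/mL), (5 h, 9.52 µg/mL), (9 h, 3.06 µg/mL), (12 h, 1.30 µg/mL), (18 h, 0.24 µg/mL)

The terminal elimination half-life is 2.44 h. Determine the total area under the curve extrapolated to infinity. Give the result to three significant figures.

AUC = 145 µg/mL·h

Trapezoidal AUC_0→18:
  [0→2]: (39.42+22.33)/2 × 2 = 61.75
  [2→3]: (22.33+16.81)/2 × 1 = 19.57
  [3→5]: (16.81+9.52)/2 × 2 = 26.33
  [5→9]: (9.52+3.06)/2 × 4 = 25.16
  [9→12]: (3.06+1.30)/2 × 3 = 6.54
  [12→18]: (1.30+0.24)/2 × 6 = 4.62
  Sum = 143.97 µg/mL·h
k_e = ln2 / t½ = 0.693147 / 2.44 = 0.2841 h^-1
Extrapolated tail: C_last / k_e = 0.24 / 0.2841 = 0.845
AUC_0→∞ = 143.97 + 0.845 = 144.815 µg/mL·h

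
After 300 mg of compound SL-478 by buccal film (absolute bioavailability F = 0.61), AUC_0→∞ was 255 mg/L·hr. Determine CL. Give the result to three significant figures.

CL = 0.718 L/hr

CL = F × Dose / AUC_0→∞
   = 0.61 × 300 / 255 = 0.717647 L/hr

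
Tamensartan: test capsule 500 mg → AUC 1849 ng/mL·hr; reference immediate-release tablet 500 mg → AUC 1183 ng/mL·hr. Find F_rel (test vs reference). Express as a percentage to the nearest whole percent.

F_rel = (AUC_test/D_test) / (AUC_ref/D_ref)
      = (1849/500) / (1183/500)
      = 3.698 / 2.366 = 1.5630 = 156.30%

F_rel = 156%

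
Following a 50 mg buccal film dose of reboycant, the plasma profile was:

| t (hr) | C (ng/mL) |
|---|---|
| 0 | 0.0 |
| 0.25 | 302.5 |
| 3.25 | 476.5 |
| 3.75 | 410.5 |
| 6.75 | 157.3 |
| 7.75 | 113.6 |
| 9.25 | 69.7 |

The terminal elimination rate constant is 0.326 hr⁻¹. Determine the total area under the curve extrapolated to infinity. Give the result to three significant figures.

AUC = 2770 ng/mL·hr

Trapezoidal AUC_0→9.25:
  [0→0.25]: (0.0+302.5)/2 × 0.25 = 37.8125
  [0.25→3.25]: (302.5+476.5)/2 × 3 = 1168.5
  [3.25→3.75]: (476.5+410.5)/2 × 0.5 = 221.75
  [3.75→6.75]: (410.5+157.3)/2 × 3 = 851.7
  [6.75→7.75]: (157.3+113.6)/2 × 1 = 135.45
  [7.75→9.25]: (113.6+69.7)/2 × 1.5 = 137.475
  Sum = 2552.6875 ng/mL·hr
Extrapolated tail: C_last / k_e = 69.7 / 0.326 = 213.804
AUC_0→∞ = 2552.6875 + 213.804 = 2766.4915 ng/mL·hr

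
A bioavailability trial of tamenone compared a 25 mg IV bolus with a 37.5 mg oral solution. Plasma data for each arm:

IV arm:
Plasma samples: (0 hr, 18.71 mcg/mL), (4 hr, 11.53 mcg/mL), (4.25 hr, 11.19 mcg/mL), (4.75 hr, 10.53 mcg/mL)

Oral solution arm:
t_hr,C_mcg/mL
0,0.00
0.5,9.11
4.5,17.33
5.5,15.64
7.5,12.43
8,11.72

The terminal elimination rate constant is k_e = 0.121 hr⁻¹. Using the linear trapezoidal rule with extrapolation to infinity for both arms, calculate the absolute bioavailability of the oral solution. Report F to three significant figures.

Trapezoidal AUC_0→4.75 (IV):
  [0→4]: (18.71+11.53)/2 × 4 = 60.48
  [4→4.25]: (11.53+11.19)/2 × 0.25 = 2.84
  [4.25→4.75]: (11.19+10.53)/2 × 0.5 = 5.43
  Sum = 68.75 mcg/mL·hr
IV tail: 10.53/0.121 = 87.025; AUC_iv,0→∞ = 68.75 + 87.025 = 155.775 mcg/mL·hr
Trapezoidal AUC_0→8 (oral solution):
  [0→0.5]: (0.00+9.11)/2 × 0.5 = 2.2775
  [0.5→4.5]: (9.11+17.33)/2 × 4 = 52.88
  [4.5→5.5]: (17.33+15.64)/2 × 1 = 16.485
  [5.5→7.5]: (15.64+12.43)/2 × 2 = 28.07
  [7.5→8]: (12.43+11.72)/2 × 0.5 = 6.0375
  Sum = 105.75 mcg/mL·hr
oral solution tail: 11.72/0.121 = 96.860; AUC_ev,0→∞ = 105.75 + 96.860 = 202.61 mcg/mL·hr
F = (AUC_ev/D_ev)/(AUC_iv/D_iv) = (202.61/37.5)/(155.775/25) = 5.40293/6.231 = 0.8671

F = 0.867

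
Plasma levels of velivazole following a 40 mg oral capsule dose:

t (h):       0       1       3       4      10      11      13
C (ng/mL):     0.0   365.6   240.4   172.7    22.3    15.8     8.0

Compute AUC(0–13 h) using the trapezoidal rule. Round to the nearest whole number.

AUC = 1623 ng/mL·h

Trapezoidal AUC_0→13:
  [0→1]: (0.0+365.6)/2 × 1 = 182.8
  [1→3]: (365.6+240.4)/2 × 2 = 606.0
  [3→4]: (240.4+172.7)/2 × 1 = 206.55
  [4→10]: (172.7+22.3)/2 × 6 = 585.0
  [10→11]: (22.3+15.8)/2 × 1 = 19.05
  [11→13]: (15.8+8.0)/2 × 2 = 23.8
  Sum = 1623.2 ng/mL·h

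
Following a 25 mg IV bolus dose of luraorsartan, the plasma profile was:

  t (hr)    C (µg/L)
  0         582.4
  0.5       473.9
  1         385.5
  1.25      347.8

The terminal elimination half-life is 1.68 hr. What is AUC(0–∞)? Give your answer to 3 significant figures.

AUC = 1410 µg/L·hr

Trapezoidal AUC_0→1.25:
  [0→0.5]: (582.4+473.9)/2 × 0.5 = 264.075
  [0.5→1]: (473.9+385.5)/2 × 0.5 = 214.85
  [1→1.25]: (385.5+347.8)/2 × 0.25 = 91.6625
  Sum = 570.5875 µg/L·hr
k_e = ln2 / t½ = 0.693147 / 1.68 = 0.4126 hr^-1
Extrapolated tail: C_last / k_e = 347.8 / 0.4126 = 842.947
AUC_0→∞ = 570.5875 + 842.947 = 1413.5345 µg/L·hr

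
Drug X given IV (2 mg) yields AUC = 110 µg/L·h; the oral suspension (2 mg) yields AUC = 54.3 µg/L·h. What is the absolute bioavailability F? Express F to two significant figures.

F = 0.49

F = (AUC_ev / D_ev) / (AUC_iv / D_iv)
  = (54.3/2) / (110/2)
  = 27.15 / 55 = 0.4936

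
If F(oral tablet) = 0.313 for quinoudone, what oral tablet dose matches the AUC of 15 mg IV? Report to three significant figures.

D_oral = 47.9 mg

For equal systemic exposure: F × D_ev = D_iv
D_ev = D_iv / F = 15 / 0.313 = 47.9233 mg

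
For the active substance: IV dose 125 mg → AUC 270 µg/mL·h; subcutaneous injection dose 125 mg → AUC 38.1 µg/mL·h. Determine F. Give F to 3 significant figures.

F = 0.141

F = (AUC_ev / D_ev) / (AUC_iv / D_iv)
  = (38.1/125) / (270/125)
  = 0.3048 / 2.16 = 0.1411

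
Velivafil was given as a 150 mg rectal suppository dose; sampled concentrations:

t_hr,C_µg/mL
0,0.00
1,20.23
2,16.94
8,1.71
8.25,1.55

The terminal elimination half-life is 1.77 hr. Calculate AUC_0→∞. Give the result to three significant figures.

AUC = 89.0 µg/mL·hr

Trapezoidal AUC_0→8.25:
  [0→1]: (0.00+20.23)/2 × 1 = 10.115
  [1→2]: (20.23+16.94)/2 × 1 = 18.585
  [2→8]: (16.94+1.71)/2 × 6 = 55.95
  [8→8.25]: (1.71+1.55)/2 × 0.25 = 0.4075
  Sum = 85.0575 µg/mL·hr
k_e = ln2 / t½ = 0.693147 / 1.77 = 0.3916 hr^-1
Extrapolated tail: C_last / k_e = 1.55 / 0.3916 = 3.958
AUC_0→∞ = 85.0575 + 3.958 = 89.0155 µg/mL·hr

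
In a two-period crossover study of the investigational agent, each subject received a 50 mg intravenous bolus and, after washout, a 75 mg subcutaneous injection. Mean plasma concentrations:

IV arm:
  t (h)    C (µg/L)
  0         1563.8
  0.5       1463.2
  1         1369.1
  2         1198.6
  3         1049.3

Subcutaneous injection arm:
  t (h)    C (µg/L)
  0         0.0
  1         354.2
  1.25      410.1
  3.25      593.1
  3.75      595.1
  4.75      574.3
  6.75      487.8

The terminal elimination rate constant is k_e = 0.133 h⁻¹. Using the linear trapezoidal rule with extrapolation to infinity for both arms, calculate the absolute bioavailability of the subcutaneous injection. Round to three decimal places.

F = 0.390

Trapezoidal AUC_0→3 (IV):
  [0→0.5]: (1563.8+1463.2)/2 × 0.5 = 756.75
  [0.5→1]: (1463.2+1369.1)/2 × 0.5 = 708.075
  [1→2]: (1369.1+1198.6)/2 × 1 = 1283.85
  [2→3]: (1198.6+1049.3)/2 × 1 = 1123.95
  Sum = 3872.625 µg/L·h
IV tail: 1049.3/0.133 = 7889.474; AUC_iv,0→∞ = 3872.625 + 7889.474 = 11762.099 µg/L·h
Trapezoidal AUC_0→6.75 (subcutaneous injection):
  [0→1]: (0.0+354.2)/2 × 1 = 177.1
  [1→1.25]: (354.2+410.1)/2 × 0.25 = 95.5375
  [1.25→3.25]: (410.1+593.1)/2 × 2 = 1003.2
  [3.25→3.75]: (593.1+595.1)/2 × 0.5 = 297.05
  [3.75→4.75]: (595.1+574.3)/2 × 1 = 584.7
  [4.75→6.75]: (574.3+487.8)/2 × 2 = 1062.1
  Sum = 3219.6875 µg/L·h
subcutaneous injection tail: 487.8/0.133 = 3667.669; AUC_ev,0→∞ = 3219.6875 + 3667.669 = 6887.3565 µg/L·h
F = (AUC_ev/D_ev)/(AUC_iv/D_iv) = (6887.3565/75)/(11762.099/50) = 91.83142/235.24198 = 0.3904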